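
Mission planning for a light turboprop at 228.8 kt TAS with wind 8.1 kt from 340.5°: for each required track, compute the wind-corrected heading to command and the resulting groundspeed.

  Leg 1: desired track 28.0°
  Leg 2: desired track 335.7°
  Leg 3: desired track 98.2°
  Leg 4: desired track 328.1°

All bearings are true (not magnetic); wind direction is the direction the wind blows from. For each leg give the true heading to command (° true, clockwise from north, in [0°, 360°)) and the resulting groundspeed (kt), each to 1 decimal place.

Leg 1: desired track 28.0°; wind correction -1.5° → command heading 26.5°, groundspeed 223.2 kt
Leg 2: desired track 335.7°; wind correction +0.2° → command heading 335.9°, groundspeed 220.7 kt
Leg 3: desired track 98.2°; wind correction -1.8° → command heading 96.4°, groundspeed 232.5 kt
Leg 4: desired track 328.1°; wind correction +0.4° → command heading 328.5°, groundspeed 220.9 kt

Leg 1: heading=26.5°, groundspeed=223.2 kt
Leg 2: heading=335.9°, groundspeed=220.7 kt
Leg 3: heading=96.4°, groundspeed=232.5 kt
Leg 4: heading=328.5°, groundspeed=220.9 kt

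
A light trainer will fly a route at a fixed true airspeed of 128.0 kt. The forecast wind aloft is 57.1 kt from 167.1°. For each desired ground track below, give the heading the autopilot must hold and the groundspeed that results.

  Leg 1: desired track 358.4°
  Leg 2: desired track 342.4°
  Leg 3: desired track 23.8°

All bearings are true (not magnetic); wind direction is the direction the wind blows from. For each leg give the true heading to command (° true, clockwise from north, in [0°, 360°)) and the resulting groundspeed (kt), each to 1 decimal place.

Leg 1: desired track 358.4°; wind correction +5.0° → command heading 3.4°, groundspeed 183.5 kt
Leg 2: desired track 342.4°; wind correction -2.1° → command heading 340.3°, groundspeed 184.8 kt
Leg 3: desired track 23.8°; wind correction +15.5° → command heading 39.3°, groundspeed 169.1 kt

Leg 1: heading=3.4°, groundspeed=183.5 kt
Leg 2: heading=340.3°, groundspeed=184.8 kt
Leg 3: heading=39.3°, groundspeed=169.1 kt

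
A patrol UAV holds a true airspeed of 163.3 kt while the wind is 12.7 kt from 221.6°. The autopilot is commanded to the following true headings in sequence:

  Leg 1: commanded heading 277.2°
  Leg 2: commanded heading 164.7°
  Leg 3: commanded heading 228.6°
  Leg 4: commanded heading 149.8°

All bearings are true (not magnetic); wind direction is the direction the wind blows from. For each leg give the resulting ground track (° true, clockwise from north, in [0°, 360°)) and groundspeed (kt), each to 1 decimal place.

Leg 1: heading 277.2°; drift +3.8° → track 281.0°, groundspeed 156.5 kt
Leg 2: heading 164.7°; drift -3.9° → track 160.8°, groundspeed 156.7 kt
Leg 3: heading 228.6°; drift +0.6° → track 229.2°, groundspeed 150.7 kt
Leg 4: heading 149.8°; drift -4.3° → track 145.5°, groundspeed 159.8 kt

Leg 1: track=281.0°, groundspeed=156.5 kt
Leg 2: track=160.8°, groundspeed=156.7 kt
Leg 3: track=229.2°, groundspeed=150.7 kt
Leg 4: track=145.5°, groundspeed=159.8 kt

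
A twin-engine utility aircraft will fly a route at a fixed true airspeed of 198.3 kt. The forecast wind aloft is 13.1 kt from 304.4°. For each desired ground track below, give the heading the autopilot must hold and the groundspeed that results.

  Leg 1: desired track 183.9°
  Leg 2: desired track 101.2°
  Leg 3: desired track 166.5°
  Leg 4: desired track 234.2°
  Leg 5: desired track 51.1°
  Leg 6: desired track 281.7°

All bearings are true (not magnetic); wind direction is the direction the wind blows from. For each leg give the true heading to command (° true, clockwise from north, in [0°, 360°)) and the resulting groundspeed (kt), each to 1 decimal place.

Leg 1: heading=187.2°, groundspeed=204.6 kt
Leg 2: heading=99.7°, groundspeed=210.3 kt
Leg 3: heading=169.0°, groundspeed=207.8 kt
Leg 4: heading=237.8°, groundspeed=193.5 kt
Leg 5: heading=47.5°, groundspeed=201.7 kt
Leg 6: heading=283.2°, groundspeed=186.2 kt

Leg 1: desired track 183.9°; wind correction +3.3° → command heading 187.2°, groundspeed 204.6 kt
Leg 2: desired track 101.2°; wind correction -1.5° → command heading 99.7°, groundspeed 210.3 kt
Leg 3: desired track 166.5°; wind correction +2.5° → command heading 169.0°, groundspeed 207.8 kt
Leg 4: desired track 234.2°; wind correction +3.6° → command heading 237.8°, groundspeed 193.5 kt
Leg 5: desired track 51.1°; wind correction -3.6° → command heading 47.5°, groundspeed 201.7 kt
Leg 6: desired track 281.7°; wind correction +1.5° → command heading 283.2°, groundspeed 186.2 kt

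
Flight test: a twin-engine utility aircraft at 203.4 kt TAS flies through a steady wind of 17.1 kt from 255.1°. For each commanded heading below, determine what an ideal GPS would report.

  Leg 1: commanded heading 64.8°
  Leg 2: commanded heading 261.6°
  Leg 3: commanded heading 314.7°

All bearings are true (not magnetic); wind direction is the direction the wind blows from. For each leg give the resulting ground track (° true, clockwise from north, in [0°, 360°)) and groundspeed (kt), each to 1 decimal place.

Leg 1: heading 64.8°; drift +0.8° → track 65.6°, groundspeed 220.2 kt
Leg 2: heading 261.6°; drift +0.6° → track 262.2°, groundspeed 186.4 kt
Leg 3: heading 314.7°; drift +4.3° → track 319.0°, groundspeed 195.3 kt

Leg 1: track=65.6°, groundspeed=220.2 kt
Leg 2: track=262.2°, groundspeed=186.4 kt
Leg 3: track=319.0°, groundspeed=195.3 kt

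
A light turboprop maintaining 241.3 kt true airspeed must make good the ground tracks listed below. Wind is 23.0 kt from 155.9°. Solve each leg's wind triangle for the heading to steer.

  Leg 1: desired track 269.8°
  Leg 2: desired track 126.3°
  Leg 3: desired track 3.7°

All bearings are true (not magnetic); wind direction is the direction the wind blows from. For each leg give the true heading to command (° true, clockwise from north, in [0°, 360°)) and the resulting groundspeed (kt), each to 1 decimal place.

Leg 1: desired track 269.8°; wind correction -5.0° → command heading 264.8°, groundspeed 249.7 kt
Leg 2: desired track 126.3°; wind correction +2.7° → command heading 129.0°, groundspeed 221.0 kt
Leg 3: desired track 3.7°; wind correction +2.5° → command heading 6.2°, groundspeed 261.4 kt

Leg 1: heading=264.8°, groundspeed=249.7 kt
Leg 2: heading=129.0°, groundspeed=221.0 kt
Leg 3: heading=6.2°, groundspeed=261.4 kt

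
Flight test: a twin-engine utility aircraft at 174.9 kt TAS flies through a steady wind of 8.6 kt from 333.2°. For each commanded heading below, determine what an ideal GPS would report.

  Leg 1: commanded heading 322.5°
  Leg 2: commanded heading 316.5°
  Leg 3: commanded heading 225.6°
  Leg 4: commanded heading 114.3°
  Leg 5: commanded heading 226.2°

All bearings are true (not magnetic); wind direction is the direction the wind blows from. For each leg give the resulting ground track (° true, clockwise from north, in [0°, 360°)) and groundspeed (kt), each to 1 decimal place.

Leg 1: track=322.0°, groundspeed=166.5 kt
Leg 2: track=315.7°, groundspeed=166.7 kt
Leg 3: track=223.0°, groundspeed=177.7 kt
Leg 4: track=116.0°, groundspeed=181.7 kt
Leg 5: track=223.5°, groundspeed=177.6 kt

Leg 1: heading 322.5°; drift -0.5° → track 322.0°, groundspeed 166.5 kt
Leg 2: heading 316.5°; drift -0.8° → track 315.7°, groundspeed 166.7 kt
Leg 3: heading 225.6°; drift -2.6° → track 223.0°, groundspeed 177.7 kt
Leg 4: heading 114.3°; drift +1.7° → track 116.0°, groundspeed 181.7 kt
Leg 5: heading 226.2°; drift -2.7° → track 223.5°, groundspeed 177.6 kt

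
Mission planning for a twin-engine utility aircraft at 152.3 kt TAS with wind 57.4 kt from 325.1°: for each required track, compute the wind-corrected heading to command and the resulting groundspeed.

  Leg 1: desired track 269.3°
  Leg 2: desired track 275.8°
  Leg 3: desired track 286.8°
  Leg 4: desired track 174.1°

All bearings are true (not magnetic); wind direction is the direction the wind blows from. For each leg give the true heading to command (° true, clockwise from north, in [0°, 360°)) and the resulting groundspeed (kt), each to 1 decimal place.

Leg 1: desired track 269.3°; wind correction +18.2° → command heading 287.5°, groundspeed 112.4 kt
Leg 2: desired track 275.8°; wind correction +16.6° → command heading 292.4°, groundspeed 108.5 kt
Leg 3: desired track 286.8°; wind correction +13.5° → command heading 300.3°, groundspeed 103.0 kt
Leg 4: desired track 174.1°; wind correction +10.5° → command heading 184.6°, groundspeed 199.9 kt

Leg 1: heading=287.5°, groundspeed=112.4 kt
Leg 2: heading=292.4°, groundspeed=108.5 kt
Leg 3: heading=300.3°, groundspeed=103.0 kt
Leg 4: heading=184.6°, groundspeed=199.9 kt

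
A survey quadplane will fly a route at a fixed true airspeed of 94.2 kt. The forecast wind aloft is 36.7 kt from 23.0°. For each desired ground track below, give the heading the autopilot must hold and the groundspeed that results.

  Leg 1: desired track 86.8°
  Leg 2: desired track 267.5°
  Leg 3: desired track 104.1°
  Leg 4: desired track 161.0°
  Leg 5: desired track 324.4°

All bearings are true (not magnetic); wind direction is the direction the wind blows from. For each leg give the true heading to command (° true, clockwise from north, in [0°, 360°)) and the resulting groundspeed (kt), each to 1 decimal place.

Leg 1: desired track 86.8°; wind correction -20.5° → command heading 66.3°, groundspeed 72.1 kt
Leg 2: desired track 267.5°; wind correction +20.6° → command heading 288.1°, groundspeed 104.0 kt
Leg 3: desired track 104.1°; wind correction -22.6° → command heading 81.5°, groundspeed 81.3 kt
Leg 4: desired track 161.0°; wind correction -15.1° → command heading 145.9°, groundspeed 118.2 kt
Leg 5: desired track 324.4°; wind correction +19.4° → command heading 343.8°, groundspeed 69.7 kt

Leg 1: heading=66.3°, groundspeed=72.1 kt
Leg 2: heading=288.1°, groundspeed=104.0 kt
Leg 3: heading=81.5°, groundspeed=81.3 kt
Leg 4: heading=145.9°, groundspeed=118.2 kt
Leg 5: heading=343.8°, groundspeed=69.7 kt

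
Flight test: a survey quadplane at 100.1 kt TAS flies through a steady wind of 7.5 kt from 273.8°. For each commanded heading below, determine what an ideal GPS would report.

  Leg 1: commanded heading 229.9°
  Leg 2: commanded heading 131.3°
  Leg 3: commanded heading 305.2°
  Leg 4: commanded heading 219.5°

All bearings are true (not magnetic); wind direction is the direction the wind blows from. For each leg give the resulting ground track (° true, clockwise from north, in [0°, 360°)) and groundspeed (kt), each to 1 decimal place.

Leg 1: track=226.8°, groundspeed=94.8 kt
Leg 2: track=128.8°, groundspeed=106.1 kt
Leg 3: track=307.6°, groundspeed=93.8 kt
Leg 4: track=215.9°, groundspeed=95.9 kt

Leg 1: heading 229.9°; drift -3.1° → track 226.8°, groundspeed 94.8 kt
Leg 2: heading 131.3°; drift -2.5° → track 128.8°, groundspeed 106.1 kt
Leg 3: heading 305.2°; drift +2.4° → track 307.6°, groundspeed 93.8 kt
Leg 4: heading 219.5°; drift -3.6° → track 215.9°, groundspeed 95.9 kt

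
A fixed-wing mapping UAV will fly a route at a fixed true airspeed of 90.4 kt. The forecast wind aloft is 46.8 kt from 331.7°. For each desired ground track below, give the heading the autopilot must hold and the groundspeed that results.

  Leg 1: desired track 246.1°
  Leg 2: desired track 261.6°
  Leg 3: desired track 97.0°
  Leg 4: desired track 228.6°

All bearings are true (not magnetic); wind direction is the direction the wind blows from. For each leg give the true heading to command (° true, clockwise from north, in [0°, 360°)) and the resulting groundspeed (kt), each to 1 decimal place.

Leg 1: desired track 246.1°; wind correction +31.1° → command heading 277.2°, groundspeed 73.8 kt
Leg 2: desired track 261.6°; wind correction +29.1° → command heading 290.7°, groundspeed 63.0 kt
Leg 3: desired track 97.0°; wind correction -25.0° → command heading 72.0°, groundspeed 109.0 kt
Leg 4: desired track 228.6°; wind correction +30.3° → command heading 258.9°, groundspeed 88.7 kt

Leg 1: heading=277.2°, groundspeed=73.8 kt
Leg 2: heading=290.7°, groundspeed=63.0 kt
Leg 3: heading=72.0°, groundspeed=109.0 kt
Leg 4: heading=258.9°, groundspeed=88.7 kt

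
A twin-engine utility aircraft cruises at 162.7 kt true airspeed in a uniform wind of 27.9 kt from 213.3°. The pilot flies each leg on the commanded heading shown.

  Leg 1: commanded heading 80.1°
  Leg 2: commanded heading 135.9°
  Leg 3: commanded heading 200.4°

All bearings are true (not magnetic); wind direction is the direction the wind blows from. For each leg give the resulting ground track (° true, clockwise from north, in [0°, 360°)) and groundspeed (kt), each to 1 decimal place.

Leg 1: heading 80.1°; drift -6.4° → track 73.7°, groundspeed 182.9 kt
Leg 2: heading 135.9°; drift -9.9° → track 126.0°, groundspeed 159.0 kt
Leg 3: heading 200.4°; drift -2.6° → track 197.8°, groundspeed 135.6 kt

Leg 1: track=73.7°, groundspeed=182.9 kt
Leg 2: track=126.0°, groundspeed=159.0 kt
Leg 3: track=197.8°, groundspeed=135.6 kt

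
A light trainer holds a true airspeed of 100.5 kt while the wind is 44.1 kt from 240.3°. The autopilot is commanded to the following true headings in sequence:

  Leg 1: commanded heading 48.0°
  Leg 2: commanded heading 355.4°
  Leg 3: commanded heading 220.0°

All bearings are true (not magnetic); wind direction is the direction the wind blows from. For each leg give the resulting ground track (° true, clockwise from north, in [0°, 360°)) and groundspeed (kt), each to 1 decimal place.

Leg 1: heading 48.0°; drift +3.7° → track 51.7°, groundspeed 143.9 kt
Leg 2: heading 355.4°; drift +18.5° → track 13.9°, groundspeed 125.7 kt
Leg 3: heading 220.0°; drift -14.5° → track 205.5°, groundspeed 61.1 kt

Leg 1: track=51.7°, groundspeed=143.9 kt
Leg 2: track=13.9°, groundspeed=125.7 kt
Leg 3: track=205.5°, groundspeed=61.1 kt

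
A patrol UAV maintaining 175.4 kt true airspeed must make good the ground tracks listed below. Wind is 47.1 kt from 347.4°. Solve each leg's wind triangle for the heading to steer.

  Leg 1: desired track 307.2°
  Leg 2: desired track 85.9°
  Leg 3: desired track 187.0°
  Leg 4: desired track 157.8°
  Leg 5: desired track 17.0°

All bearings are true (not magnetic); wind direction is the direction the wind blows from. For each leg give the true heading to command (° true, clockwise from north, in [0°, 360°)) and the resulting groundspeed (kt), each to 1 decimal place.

Leg 1: heading=317.2°, groundspeed=136.8 kt
Leg 2: heading=70.5°, groundspeed=176.1 kt
Leg 3: heading=192.2°, groundspeed=219.1 kt
Leg 4: heading=155.2°, groundspeed=221.7 kt
Leg 5: heading=9.4°, groundspeed=132.9 kt

Leg 1: desired track 307.2°; wind correction +10.0° → command heading 317.2°, groundspeed 136.8 kt
Leg 2: desired track 85.9°; wind correction -15.4° → command heading 70.5°, groundspeed 176.1 kt
Leg 3: desired track 187.0°; wind correction +5.2° → command heading 192.2°, groundspeed 219.1 kt
Leg 4: desired track 157.8°; wind correction -2.6° → command heading 155.2°, groundspeed 221.7 kt
Leg 5: desired track 17.0°; wind correction -7.6° → command heading 9.4°, groundspeed 132.9 kt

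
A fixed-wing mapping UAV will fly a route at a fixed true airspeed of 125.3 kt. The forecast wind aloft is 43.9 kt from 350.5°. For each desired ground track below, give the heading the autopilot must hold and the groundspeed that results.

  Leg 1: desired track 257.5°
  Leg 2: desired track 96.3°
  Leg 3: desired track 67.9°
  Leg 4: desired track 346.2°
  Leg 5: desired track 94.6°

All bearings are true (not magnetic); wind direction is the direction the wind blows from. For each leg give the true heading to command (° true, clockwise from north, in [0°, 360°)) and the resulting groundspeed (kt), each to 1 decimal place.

Leg 1: heading=278.0°, groundspeed=119.7 kt
Leg 2: heading=76.6°, groundspeed=129.9 kt
Leg 3: heading=47.9°, groundspeed=108.2 kt
Leg 4: heading=347.7°, groundspeed=81.5 kt
Leg 5: heading=74.7°, groundspeed=128.5 kt

Leg 1: desired track 257.5°; wind correction +20.5° → command heading 278.0°, groundspeed 119.7 kt
Leg 2: desired track 96.3°; wind correction -19.7° → command heading 76.6°, groundspeed 129.9 kt
Leg 3: desired track 67.9°; wind correction -20.0° → command heading 47.9°, groundspeed 108.2 kt
Leg 4: desired track 346.2°; wind correction +1.5° → command heading 347.7°, groundspeed 81.5 kt
Leg 5: desired track 94.6°; wind correction -19.9° → command heading 74.7°, groundspeed 128.5 kt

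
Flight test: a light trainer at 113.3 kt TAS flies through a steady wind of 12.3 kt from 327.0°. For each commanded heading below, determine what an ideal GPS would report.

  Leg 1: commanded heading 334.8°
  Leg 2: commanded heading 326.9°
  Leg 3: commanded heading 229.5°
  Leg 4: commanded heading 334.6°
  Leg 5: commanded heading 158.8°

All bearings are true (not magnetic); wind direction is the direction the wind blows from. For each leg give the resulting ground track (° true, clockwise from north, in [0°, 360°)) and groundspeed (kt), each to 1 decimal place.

Leg 1: track=335.7°, groundspeed=101.1 kt
Leg 2: track=326.9°, groundspeed=101.0 kt
Leg 3: track=223.4°, groundspeed=115.6 kt
Leg 4: track=335.5°, groundspeed=101.1 kt
Leg 5: track=157.7°, groundspeed=125.4 kt

Leg 1: heading 334.8°; drift +0.9° → track 335.7°, groundspeed 101.1 kt
Leg 2: heading 326.9°; drift +0.0° → track 326.9°, groundspeed 101.0 kt
Leg 3: heading 229.5°; drift -6.1° → track 223.4°, groundspeed 115.6 kt
Leg 4: heading 334.6°; drift +0.9° → track 335.5°, groundspeed 101.1 kt
Leg 5: heading 158.8°; drift -1.1° → track 157.7°, groundspeed 125.4 kt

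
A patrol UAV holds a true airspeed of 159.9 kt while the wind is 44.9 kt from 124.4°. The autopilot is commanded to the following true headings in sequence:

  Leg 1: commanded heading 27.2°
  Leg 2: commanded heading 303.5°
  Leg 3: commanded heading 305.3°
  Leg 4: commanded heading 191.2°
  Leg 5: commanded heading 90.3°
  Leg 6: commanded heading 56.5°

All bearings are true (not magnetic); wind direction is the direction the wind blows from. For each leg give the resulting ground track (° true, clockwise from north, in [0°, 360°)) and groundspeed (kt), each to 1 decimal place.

Leg 1: track=12.1°, groundspeed=171.4 kt
Leg 2: track=303.7°, groundspeed=204.8 kt
Leg 3: track=305.1°, groundspeed=204.8 kt
Leg 4: track=207.4°, groundspeed=148.1 kt
Leg 5: track=78.7°, groundspeed=125.3 kt
Leg 6: track=40.3°, groundspeed=148.9 kt

Leg 1: heading 27.2°; drift -15.1° → track 12.1°, groundspeed 171.4 kt
Leg 2: heading 303.5°; drift +0.2° → track 303.7°, groundspeed 204.8 kt
Leg 3: heading 305.3°; drift -0.2° → track 305.1°, groundspeed 204.8 kt
Leg 4: heading 191.2°; drift +16.2° → track 207.4°, groundspeed 148.1 kt
Leg 5: heading 90.3°; drift -11.6° → track 78.7°, groundspeed 125.3 kt
Leg 6: heading 56.5°; drift -16.2° → track 40.3°, groundspeed 148.9 kt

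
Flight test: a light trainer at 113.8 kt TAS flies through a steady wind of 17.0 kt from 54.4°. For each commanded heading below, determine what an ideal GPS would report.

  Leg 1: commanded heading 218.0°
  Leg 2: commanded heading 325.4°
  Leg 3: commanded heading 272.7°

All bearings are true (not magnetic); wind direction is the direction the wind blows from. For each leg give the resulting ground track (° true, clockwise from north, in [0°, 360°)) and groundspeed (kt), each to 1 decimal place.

Leg 1: heading 218.0°; drift +2.1° → track 220.1°, groundspeed 130.2 kt
Leg 2: heading 325.4°; drift -8.5° → track 316.9°, groundspeed 114.8 kt
Leg 3: heading 272.7°; drift -4.7° → track 268.0°, groundspeed 127.6 kt

Leg 1: track=220.1°, groundspeed=130.2 kt
Leg 2: track=316.9°, groundspeed=114.8 kt
Leg 3: track=268.0°, groundspeed=127.6 kt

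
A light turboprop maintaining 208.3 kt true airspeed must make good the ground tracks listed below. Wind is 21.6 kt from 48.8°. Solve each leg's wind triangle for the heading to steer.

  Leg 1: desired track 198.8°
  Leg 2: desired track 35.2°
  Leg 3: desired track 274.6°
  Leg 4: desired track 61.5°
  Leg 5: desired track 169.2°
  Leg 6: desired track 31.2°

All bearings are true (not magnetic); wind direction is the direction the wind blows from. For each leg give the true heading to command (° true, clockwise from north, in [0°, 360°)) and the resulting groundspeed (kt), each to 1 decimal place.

Leg 1: heading=195.8°, groundspeed=226.7 kt
Leg 2: heading=36.6°, groundspeed=187.2 kt
Leg 3: heading=278.9°, groundspeed=222.8 kt
Leg 4: heading=60.2°, groundspeed=187.2 kt
Leg 5: heading=164.1°, groundspeed=218.4 kt
Leg 6: heading=33.0°, groundspeed=187.6 kt

Leg 1: desired track 198.8°; wind correction -3.0° → command heading 195.8°, groundspeed 226.7 kt
Leg 2: desired track 35.2°; wind correction +1.4° → command heading 36.6°, groundspeed 187.2 kt
Leg 3: desired track 274.6°; wind correction +4.3° → command heading 278.9°, groundspeed 222.8 kt
Leg 4: desired track 61.5°; wind correction -1.3° → command heading 60.2°, groundspeed 187.2 kt
Leg 5: desired track 169.2°; wind correction -5.1° → command heading 164.1°, groundspeed 218.4 kt
Leg 6: desired track 31.2°; wind correction +1.8° → command heading 33.0°, groundspeed 187.6 kt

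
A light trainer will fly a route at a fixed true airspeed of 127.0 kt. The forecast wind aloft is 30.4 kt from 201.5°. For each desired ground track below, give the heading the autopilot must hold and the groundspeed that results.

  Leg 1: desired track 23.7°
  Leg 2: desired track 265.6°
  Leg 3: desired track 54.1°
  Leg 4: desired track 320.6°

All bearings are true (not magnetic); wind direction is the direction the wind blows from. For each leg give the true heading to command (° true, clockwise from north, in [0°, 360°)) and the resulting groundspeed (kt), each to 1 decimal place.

Leg 1: desired track 23.7°; wind correction +0.5° → command heading 24.2°, groundspeed 157.4 kt
Leg 2: desired track 265.6°; wind correction -12.4° → command heading 253.2°, groundspeed 110.7 kt
Leg 3: desired track 54.1°; wind correction +7.4° → command heading 61.5°, groundspeed 151.5 kt
Leg 4: desired track 320.6°; wind correction -12.1° → command heading 308.5°, groundspeed 139.0 kt

Leg 1: heading=24.2°, groundspeed=157.4 kt
Leg 2: heading=253.2°, groundspeed=110.7 kt
Leg 3: heading=61.5°, groundspeed=151.5 kt
Leg 4: heading=308.5°, groundspeed=139.0 kt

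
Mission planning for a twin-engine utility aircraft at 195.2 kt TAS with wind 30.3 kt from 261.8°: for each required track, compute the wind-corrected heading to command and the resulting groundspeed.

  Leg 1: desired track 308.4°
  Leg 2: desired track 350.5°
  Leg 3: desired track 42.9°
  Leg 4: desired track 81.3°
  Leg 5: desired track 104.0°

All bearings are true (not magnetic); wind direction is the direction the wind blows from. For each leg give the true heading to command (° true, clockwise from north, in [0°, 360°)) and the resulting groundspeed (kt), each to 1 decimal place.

Leg 1: desired track 308.4°; wind correction -6.5° → command heading 301.9°, groundspeed 173.1 kt
Leg 2: desired track 350.5°; wind correction -8.9° → command heading 341.6°, groundspeed 192.1 kt
Leg 3: desired track 42.9°; wind correction -5.6° → command heading 37.3°, groundspeed 217.9 kt
Leg 4: desired track 81.3°; wind correction -0.1° → command heading 81.2°, groundspeed 225.5 kt
Leg 5: desired track 104.0°; wind correction +3.4° → command heading 107.4°, groundspeed 222.9 kt

Leg 1: heading=301.9°, groundspeed=173.1 kt
Leg 2: heading=341.6°, groundspeed=192.1 kt
Leg 3: heading=37.3°, groundspeed=217.9 kt
Leg 4: heading=81.2°, groundspeed=225.5 kt
Leg 5: heading=107.4°, groundspeed=222.9 kt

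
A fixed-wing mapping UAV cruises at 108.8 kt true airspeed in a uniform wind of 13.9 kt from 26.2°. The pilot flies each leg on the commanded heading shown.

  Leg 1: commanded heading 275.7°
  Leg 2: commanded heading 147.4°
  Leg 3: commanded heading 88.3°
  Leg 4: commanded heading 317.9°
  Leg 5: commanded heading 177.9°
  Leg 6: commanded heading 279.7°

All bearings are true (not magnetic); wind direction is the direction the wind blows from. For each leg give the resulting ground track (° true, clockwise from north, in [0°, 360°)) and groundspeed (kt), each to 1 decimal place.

Leg 1: heading 275.7°; drift -6.5° → track 269.2°, groundspeed 114.4 kt
Leg 2: heading 147.4°; drift +5.9° → track 153.3°, groundspeed 116.6 kt
Leg 3: heading 88.3°; drift +6.8° → track 95.1°, groundspeed 103.0 kt
Leg 4: heading 317.9°; drift -7.1° → track 310.8°, groundspeed 104.5 kt
Leg 5: heading 177.9°; drift +3.1° → track 181.0°, groundspeed 121.2 kt
Leg 6: heading 279.7°; drift -6.7° → track 273.0°, groundspeed 113.5 kt

Leg 1: track=269.2°, groundspeed=114.4 kt
Leg 2: track=153.3°, groundspeed=116.6 kt
Leg 3: track=95.1°, groundspeed=103.0 kt
Leg 4: track=310.8°, groundspeed=104.5 kt
Leg 5: track=181.0°, groundspeed=121.2 kt
Leg 6: track=273.0°, groundspeed=113.5 kt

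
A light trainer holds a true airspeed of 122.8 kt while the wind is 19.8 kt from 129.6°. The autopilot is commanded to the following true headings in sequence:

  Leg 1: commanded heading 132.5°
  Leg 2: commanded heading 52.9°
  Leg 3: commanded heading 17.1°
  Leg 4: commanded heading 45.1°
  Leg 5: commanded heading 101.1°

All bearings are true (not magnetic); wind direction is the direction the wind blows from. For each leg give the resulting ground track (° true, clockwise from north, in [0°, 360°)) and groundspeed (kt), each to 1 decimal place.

Leg 1: heading 132.5°; drift +0.6° → track 133.1°, groundspeed 103.0 kt
Leg 2: heading 52.9°; drift -9.3° → track 43.6°, groundspeed 119.8 kt
Leg 3: heading 17.1°; drift -8.0° → track 9.1°, groundspeed 131.7 kt
Leg 4: heading 45.1°; drift -9.3° → track 35.8°, groundspeed 122.5 kt
Leg 5: heading 101.1°; drift -5.1° → track 96.0°, groundspeed 105.8 kt

Leg 1: track=133.1°, groundspeed=103.0 kt
Leg 2: track=43.6°, groundspeed=119.8 kt
Leg 3: track=9.1°, groundspeed=131.7 kt
Leg 4: track=35.8°, groundspeed=122.5 kt
Leg 5: track=96.0°, groundspeed=105.8 kt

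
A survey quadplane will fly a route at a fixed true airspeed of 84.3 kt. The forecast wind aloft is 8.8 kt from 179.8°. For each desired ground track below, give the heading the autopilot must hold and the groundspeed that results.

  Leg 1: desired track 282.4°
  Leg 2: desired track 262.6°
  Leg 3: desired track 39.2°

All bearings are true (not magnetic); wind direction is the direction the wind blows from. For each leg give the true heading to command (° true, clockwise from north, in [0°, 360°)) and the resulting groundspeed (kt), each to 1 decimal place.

Leg 1: heading=276.6°, groundspeed=85.8 kt
Leg 2: heading=256.7°, groundspeed=82.7 kt
Leg 3: heading=43.0°, groundspeed=90.9 kt

Leg 1: desired track 282.4°; wind correction -5.8° → command heading 276.6°, groundspeed 85.8 kt
Leg 2: desired track 262.6°; wind correction -5.9° → command heading 256.7°, groundspeed 82.7 kt
Leg 3: desired track 39.2°; wind correction +3.8° → command heading 43.0°, groundspeed 90.9 kt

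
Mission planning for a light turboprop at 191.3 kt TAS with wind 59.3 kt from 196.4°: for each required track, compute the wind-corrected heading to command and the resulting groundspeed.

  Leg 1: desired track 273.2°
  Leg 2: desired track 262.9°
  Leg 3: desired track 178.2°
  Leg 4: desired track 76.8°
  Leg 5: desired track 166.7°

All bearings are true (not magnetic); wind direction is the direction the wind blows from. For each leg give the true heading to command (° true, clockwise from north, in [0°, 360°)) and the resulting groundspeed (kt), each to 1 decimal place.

Leg 1: desired track 273.2°; wind correction -17.6° → command heading 255.6°, groundspeed 168.8 kt
Leg 2: desired track 262.9°; wind correction -16.5° → command heading 246.4°, groundspeed 159.8 kt
Leg 3: desired track 178.2°; wind correction +5.6° → command heading 183.8°, groundspeed 134.1 kt
Leg 4: desired track 76.8°; wind correction +15.6° → command heading 92.4°, groundspeed 213.5 kt
Leg 5: desired track 166.7°; wind correction +8.8° → command heading 175.5°, groundspeed 137.5 kt

Leg 1: heading=255.6°, groundspeed=168.8 kt
Leg 2: heading=246.4°, groundspeed=159.8 kt
Leg 3: heading=183.8°, groundspeed=134.1 kt
Leg 4: heading=92.4°, groundspeed=213.5 kt
Leg 5: heading=175.5°, groundspeed=137.5 kt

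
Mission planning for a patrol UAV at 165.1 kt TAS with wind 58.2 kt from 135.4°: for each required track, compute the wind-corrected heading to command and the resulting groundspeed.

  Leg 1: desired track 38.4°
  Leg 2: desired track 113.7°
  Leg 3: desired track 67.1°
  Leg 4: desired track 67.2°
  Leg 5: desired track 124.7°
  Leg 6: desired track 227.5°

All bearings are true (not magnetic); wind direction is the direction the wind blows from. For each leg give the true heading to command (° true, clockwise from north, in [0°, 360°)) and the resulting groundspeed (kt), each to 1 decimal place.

Leg 1: heading=58.9°, groundspeed=161.8 kt
Leg 2: heading=121.2°, groundspeed=109.6 kt
Leg 3: heading=86.2°, groundspeed=134.5 kt
Leg 4: heading=86.3°, groundspeed=134.4 kt
Leg 5: heading=128.5°, groundspeed=107.6 kt
Leg 6: heading=206.9°, groundspeed=156.6 kt

Leg 1: desired track 38.4°; wind correction +20.5° → command heading 58.9°, groundspeed 161.8 kt
Leg 2: desired track 113.7°; wind correction +7.5° → command heading 121.2°, groundspeed 109.6 kt
Leg 3: desired track 67.1°; wind correction +19.1° → command heading 86.2°, groundspeed 134.5 kt
Leg 4: desired track 67.2°; wind correction +19.1° → command heading 86.3°, groundspeed 134.4 kt
Leg 5: desired track 124.7°; wind correction +3.8° → command heading 128.5°, groundspeed 107.6 kt
Leg 6: desired track 227.5°; wind correction -20.6° → command heading 206.9°, groundspeed 156.6 kt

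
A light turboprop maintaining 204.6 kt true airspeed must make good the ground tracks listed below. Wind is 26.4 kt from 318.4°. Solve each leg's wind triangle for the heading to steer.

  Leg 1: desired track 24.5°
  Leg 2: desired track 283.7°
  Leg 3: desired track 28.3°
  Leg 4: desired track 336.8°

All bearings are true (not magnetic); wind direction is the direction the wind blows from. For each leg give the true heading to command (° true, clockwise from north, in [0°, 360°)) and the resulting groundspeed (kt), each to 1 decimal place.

Leg 1: heading=17.7°, groundspeed=192.5 kt
Leg 2: heading=287.9°, groundspeed=182.3 kt
Leg 3: heading=21.3°, groundspeed=194.0 kt
Leg 4: heading=334.5°, groundspeed=179.4 kt

Leg 1: desired track 24.5°; wind correction -6.8° → command heading 17.7°, groundspeed 192.5 kt
Leg 2: desired track 283.7°; wind correction +4.2° → command heading 287.9°, groundspeed 182.3 kt
Leg 3: desired track 28.3°; wind correction -7.0° → command heading 21.3°, groundspeed 194.0 kt
Leg 4: desired track 336.8°; wind correction -2.3° → command heading 334.5°, groundspeed 179.4 kt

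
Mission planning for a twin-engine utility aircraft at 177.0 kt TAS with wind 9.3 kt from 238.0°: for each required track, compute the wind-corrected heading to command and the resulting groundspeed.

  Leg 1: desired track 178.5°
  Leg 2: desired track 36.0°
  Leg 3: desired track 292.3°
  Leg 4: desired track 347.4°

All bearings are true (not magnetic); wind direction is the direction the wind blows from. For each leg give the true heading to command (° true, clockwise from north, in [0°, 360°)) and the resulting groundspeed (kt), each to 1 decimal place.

Leg 1: heading=181.1°, groundspeed=172.1 kt
Leg 2: heading=34.9°, groundspeed=185.6 kt
Leg 3: heading=289.9°, groundspeed=171.4 kt
Leg 4: heading=344.6°, groundspeed=179.9 kt

Leg 1: desired track 178.5°; wind correction +2.6° → command heading 181.1°, groundspeed 172.1 kt
Leg 2: desired track 36.0°; wind correction -1.1° → command heading 34.9°, groundspeed 185.6 kt
Leg 3: desired track 292.3°; wind correction -2.4° → command heading 289.9°, groundspeed 171.4 kt
Leg 4: desired track 347.4°; wind correction -2.8° → command heading 344.6°, groundspeed 179.9 kt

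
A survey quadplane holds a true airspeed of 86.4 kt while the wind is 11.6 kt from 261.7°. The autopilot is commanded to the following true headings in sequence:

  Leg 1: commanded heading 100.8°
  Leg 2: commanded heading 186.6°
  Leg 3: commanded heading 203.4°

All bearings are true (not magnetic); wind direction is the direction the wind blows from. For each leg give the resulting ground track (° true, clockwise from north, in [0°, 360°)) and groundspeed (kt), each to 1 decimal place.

Leg 1: heading 100.8°; drift -2.2° → track 98.6°, groundspeed 97.4 kt
Leg 2: heading 186.6°; drift -7.7° → track 178.9°, groundspeed 84.2 kt
Leg 3: heading 203.4°; drift -7.0° → track 196.4°, groundspeed 80.9 kt

Leg 1: track=98.6°, groundspeed=97.4 kt
Leg 2: track=178.9°, groundspeed=84.2 kt
Leg 3: track=196.4°, groundspeed=80.9 kt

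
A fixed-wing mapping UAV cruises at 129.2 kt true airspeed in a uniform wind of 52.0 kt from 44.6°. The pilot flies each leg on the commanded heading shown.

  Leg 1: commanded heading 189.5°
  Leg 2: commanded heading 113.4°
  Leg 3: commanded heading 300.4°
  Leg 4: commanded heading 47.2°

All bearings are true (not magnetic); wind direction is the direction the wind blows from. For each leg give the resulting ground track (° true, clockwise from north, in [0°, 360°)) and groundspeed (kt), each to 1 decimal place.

Leg 1: heading 189.5°; drift +9.9° → track 199.4°, groundspeed 174.3 kt
Leg 2: heading 113.4°; drift +23.7° → track 137.1°, groundspeed 120.6 kt
Leg 3: heading 300.4°; drift -19.6° → track 280.8°, groundspeed 150.6 kt
Leg 4: heading 47.2°; drift +1.7° → track 48.9°, groundspeed 77.3 kt

Leg 1: track=199.4°, groundspeed=174.3 kt
Leg 2: track=137.1°, groundspeed=120.6 kt
Leg 3: track=280.8°, groundspeed=150.6 kt
Leg 4: track=48.9°, groundspeed=77.3 kt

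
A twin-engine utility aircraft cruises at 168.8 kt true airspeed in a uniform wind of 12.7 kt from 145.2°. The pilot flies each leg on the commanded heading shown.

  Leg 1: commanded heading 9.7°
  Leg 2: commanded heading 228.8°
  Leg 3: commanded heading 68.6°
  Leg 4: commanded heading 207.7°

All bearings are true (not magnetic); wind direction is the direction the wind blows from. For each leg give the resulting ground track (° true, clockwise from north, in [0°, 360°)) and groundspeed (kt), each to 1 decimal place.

Leg 1: track=6.8°, groundspeed=178.1 kt
Leg 2: track=233.1°, groundspeed=167.9 kt
Leg 3: track=64.3°, groundspeed=166.3 kt
Leg 4: track=211.7°, groundspeed=163.3 kt

Leg 1: heading 9.7°; drift -2.9° → track 6.8°, groundspeed 178.1 kt
Leg 2: heading 228.8°; drift +4.3° → track 233.1°, groundspeed 167.9 kt
Leg 3: heading 68.6°; drift -4.3° → track 64.3°, groundspeed 166.3 kt
Leg 4: heading 207.7°; drift +4.0° → track 211.7°, groundspeed 163.3 kt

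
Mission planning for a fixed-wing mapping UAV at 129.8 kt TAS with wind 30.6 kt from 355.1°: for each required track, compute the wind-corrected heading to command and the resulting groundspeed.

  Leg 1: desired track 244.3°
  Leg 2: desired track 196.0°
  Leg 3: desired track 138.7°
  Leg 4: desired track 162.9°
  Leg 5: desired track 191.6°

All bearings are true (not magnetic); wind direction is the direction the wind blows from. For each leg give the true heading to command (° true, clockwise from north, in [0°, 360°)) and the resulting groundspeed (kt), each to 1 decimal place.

Leg 1: heading=257.0°, groundspeed=137.5 kt
Leg 2: heading=200.8°, groundspeed=157.9 kt
Leg 3: heading=130.7°, groundspeed=153.2 kt
Leg 4: heading=160.0°, groundspeed=159.5 kt
Leg 5: heading=195.4°, groundspeed=158.8 kt

Leg 1: desired track 244.3°; wind correction +12.7° → command heading 257.0°, groundspeed 137.5 kt
Leg 2: desired track 196.0°; wind correction +4.8° → command heading 200.8°, groundspeed 157.9 kt
Leg 3: desired track 138.7°; wind correction -8.0° → command heading 130.7°, groundspeed 153.2 kt
Leg 4: desired track 162.9°; wind correction -2.9° → command heading 160.0°, groundspeed 159.5 kt
Leg 5: desired track 191.6°; wind correction +3.8° → command heading 195.4°, groundspeed 158.8 kt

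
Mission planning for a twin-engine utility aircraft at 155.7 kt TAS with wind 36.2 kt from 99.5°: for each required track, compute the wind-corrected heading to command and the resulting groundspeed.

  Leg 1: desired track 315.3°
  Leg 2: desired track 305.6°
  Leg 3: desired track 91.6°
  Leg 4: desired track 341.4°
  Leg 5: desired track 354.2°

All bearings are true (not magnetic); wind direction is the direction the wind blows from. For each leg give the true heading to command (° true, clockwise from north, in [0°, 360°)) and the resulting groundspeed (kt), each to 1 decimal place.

Leg 1: heading=323.1°, groundspeed=183.6 kt
Leg 2: heading=311.5°, groundspeed=187.4 kt
Leg 3: heading=93.4°, groundspeed=119.8 kt
Leg 4: heading=353.2°, groundspeed=169.4 kt
Leg 5: heading=7.2°, groundspeed=161.3 kt

Leg 1: desired track 315.3°; wind correction +7.8° → command heading 323.1°, groundspeed 183.6 kt
Leg 2: desired track 305.6°; wind correction +5.9° → command heading 311.5°, groundspeed 187.4 kt
Leg 3: desired track 91.6°; wind correction +1.8° → command heading 93.4°, groundspeed 119.8 kt
Leg 4: desired track 341.4°; wind correction +11.8° → command heading 353.2°, groundspeed 169.4 kt
Leg 5: desired track 354.2°; wind correction +13.0° → command heading 7.2°, groundspeed 161.3 kt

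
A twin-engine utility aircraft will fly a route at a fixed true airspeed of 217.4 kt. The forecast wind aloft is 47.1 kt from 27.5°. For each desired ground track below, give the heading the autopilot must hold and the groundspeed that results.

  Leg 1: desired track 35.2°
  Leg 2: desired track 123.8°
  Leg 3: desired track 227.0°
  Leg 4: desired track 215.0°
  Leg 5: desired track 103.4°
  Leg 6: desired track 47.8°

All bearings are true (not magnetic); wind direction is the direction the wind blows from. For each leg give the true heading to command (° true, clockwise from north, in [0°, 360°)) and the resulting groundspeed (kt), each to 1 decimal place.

Leg 1: heading=33.5°, groundspeed=170.6 kt
Leg 2: heading=111.4°, groundspeed=217.5 kt
Leg 3: heading=231.1°, groundspeed=261.2 kt
Leg 4: heading=216.6°, groundspeed=264.0 kt
Leg 5: heading=91.3°, groundspeed=201.1 kt
Leg 6: heading=43.5°, groundspeed=172.6 kt

Leg 1: desired track 35.2°; wind correction -1.7° → command heading 33.5°, groundspeed 170.6 kt
Leg 2: desired track 123.8°; wind correction -12.4° → command heading 111.4°, groundspeed 217.5 kt
Leg 3: desired track 227.0°; wind correction +4.1° → command heading 231.1°, groundspeed 261.2 kt
Leg 4: desired track 215.0°; wind correction +1.6° → command heading 216.6°, groundspeed 264.0 kt
Leg 5: desired track 103.4°; wind correction -12.1° → command heading 91.3°, groundspeed 201.1 kt
Leg 6: desired track 47.8°; wind correction -4.3° → command heading 43.5°, groundspeed 172.6 kt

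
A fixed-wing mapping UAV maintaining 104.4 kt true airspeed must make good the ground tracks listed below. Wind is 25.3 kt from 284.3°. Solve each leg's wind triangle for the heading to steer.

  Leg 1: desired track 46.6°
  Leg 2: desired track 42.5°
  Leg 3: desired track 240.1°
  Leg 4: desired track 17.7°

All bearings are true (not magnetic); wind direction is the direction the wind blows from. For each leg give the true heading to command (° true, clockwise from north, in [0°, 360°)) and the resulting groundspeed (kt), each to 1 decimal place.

Leg 1: desired track 46.6°; wind correction -11.8° → command heading 34.8°, groundspeed 115.7 kt
Leg 2: desired track 42.5°; wind correction -12.3° → command heading 30.2°, groundspeed 113.9 kt
Leg 3: desired track 240.1°; wind correction +9.7° → command heading 249.8°, groundspeed 84.8 kt
Leg 4: desired track 17.7°; wind correction -14.0° → command heading 3.7°, groundspeed 102.8 kt

Leg 1: heading=34.8°, groundspeed=115.7 kt
Leg 2: heading=30.2°, groundspeed=113.9 kt
Leg 3: heading=249.8°, groundspeed=84.8 kt
Leg 4: heading=3.7°, groundspeed=102.8 kt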